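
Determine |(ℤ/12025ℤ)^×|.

8640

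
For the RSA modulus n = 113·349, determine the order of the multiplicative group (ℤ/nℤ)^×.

38976

φ(113) = 113 − 1 = 112.
φ(349) = 349 − 1 = 348.
Multiply: 112 · 348 = 38976.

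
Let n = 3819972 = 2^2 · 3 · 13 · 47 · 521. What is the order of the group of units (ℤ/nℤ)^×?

1148160

φ(3819972) = 3819972 · (1 − 1/2) · (1 − 1/3) · (1 − 1/13) · (1 − 1/47) · (1 − 1/521)
       = 3819972 · 574080/1909986 = 1148160.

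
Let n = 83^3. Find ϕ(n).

564898

φ(83^3) = 83^2·(83−1) = 6889·82 = 564898.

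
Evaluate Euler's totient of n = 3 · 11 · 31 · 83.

49200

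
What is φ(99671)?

76800

First factor: 99671 = 11 · 13 · 17 · 41.
φ(99671) = 99671 · (1 − 1/11) · (1 − 1/13) · (1 − 1/17) · (1 − 1/41)
       = 99671 · 76800/99671 = 76800.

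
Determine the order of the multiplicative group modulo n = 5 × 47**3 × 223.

φ(115762645) = 115762645 · (1 − 1/5) · (1 − 1/47) · (1 − 1/223)
       = 115762645 · 40848/52405 = 90233232.

90233232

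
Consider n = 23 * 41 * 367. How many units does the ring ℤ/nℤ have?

322080

φ(23) = 23 − 1 = 22.
φ(41) = 41 − 1 = 40.
φ(367) = 367 − 1 = 366.
Multiply: 22 · 40 · 366 = 322080.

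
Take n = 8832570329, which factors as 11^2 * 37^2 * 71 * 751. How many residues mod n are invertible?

7692300000

φ(11^2) = 11^1·(11−1) = 11·10 = 110.
φ(37^2) = 37^2 − 37^1 = 1369 − 37 = 1332.
φ(71) = 71 − 1 = 70.
φ(751) = 751 − 1 = 750.
Since φ is multiplicative, φ(8832570329) = 110 · 1332 · 70 · 750 = 7692300000.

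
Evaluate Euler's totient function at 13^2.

156

φ(13^2) = 13^1·(13−1) = 13·12 = 156.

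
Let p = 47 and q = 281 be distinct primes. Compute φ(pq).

12880

φ(pq) = (p−1)(q−1) = 46 · 280 = 12880.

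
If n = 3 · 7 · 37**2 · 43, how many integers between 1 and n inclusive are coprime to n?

671328

φ(3) = 3 − 1 = 2.
φ(7) = 7 − 1 = 6.
φ(37^2) = 37^2 − 37^1 = 1369 − 37 = 1332.
φ(43) = 43 − 1 = 42.
φ(1236207) = 2 × 6 × 1332 × 42 = 671328.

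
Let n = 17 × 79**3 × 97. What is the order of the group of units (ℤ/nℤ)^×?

747721728

φ(813021311) = 813021311 · (1 − 1/17) · (1 − 1/79) · (1 − 1/97)
       = 813021311 · 119808/130271 = 747721728.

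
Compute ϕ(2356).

Prime factorization: 2356 = 2^2 · 19 · 31.
φ(2^2) = 2^1·(2−1) = 2·1 = 2.
φ(19) = 19 − 1 = 18.
φ(31) = 31 − 1 = 30.
Multiply: 2 · 18 · 30 = 1080.

1080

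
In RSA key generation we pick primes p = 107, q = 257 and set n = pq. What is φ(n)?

φ(107) = 107 − 1 = 106.
φ(257) = 257 − 1 = 256.
Multiply: 106 · 256 = 27136.

27136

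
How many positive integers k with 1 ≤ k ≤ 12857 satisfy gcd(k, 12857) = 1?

11088

Factor 12857: 12857 = 13 · 23 · 43.
φ(12857) = 12857 · (1 − 1/13) · (1 − 1/23) · (1 − 1/43)
       = 12857 · 11088/12857 = 11088.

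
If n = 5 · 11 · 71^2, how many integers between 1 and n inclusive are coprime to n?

198800

φ(277255) = 277255 · (1 − 1/5) · (1 − 1/11) · (1 − 1/71)
       = 277255 · 2800/3905 = 198800.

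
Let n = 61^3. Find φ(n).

223260

φ(226981) = 226981 · (1 − 1/61)
       = 226981 · 60/61 = 223260.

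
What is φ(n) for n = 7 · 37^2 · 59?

φ(7) = 7 − 1 = 6.
φ(37^2) = 37^1·(37−1) = 37·36 = 1332.
φ(59) = 59 − 1 = 58.
Since φ is multiplicative, φ(565397) = 6 · 1332 · 58 = 463536.

463536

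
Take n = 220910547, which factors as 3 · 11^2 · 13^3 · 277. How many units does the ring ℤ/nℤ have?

123140160

φ(3) = 3 − 1 = 2.
φ(11^2) = 11^2 − 11^1 = 121 − 11 = 110.
φ(13^3) = 13^2·(13−1) = 169·12 = 2028.
φ(277) = 277 − 1 = 276.
Multiply: 2 · 110 · 2028 · 276 = 123140160.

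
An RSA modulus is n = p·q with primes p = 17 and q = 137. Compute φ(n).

2176

For distinct primes, φ(pq) = (p−1)(q−1) = 16 × 136 = 2176.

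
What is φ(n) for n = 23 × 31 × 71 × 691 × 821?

φ(28718984753) = 28718984753 · (1 − 1/23) · (1 − 1/31) · (1 − 1/71) · (1 − 1/691) · (1 − 1/821)
       = 28718984753 · 26139960000/28718984753 = 26139960000.

26139960000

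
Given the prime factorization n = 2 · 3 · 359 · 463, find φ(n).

φ(997302) = 997302 · (1 − 1/2) · (1 − 1/3) · (1 − 1/359) · (1 − 1/463)
       = 997302 · 330792/997302 = 330792.

330792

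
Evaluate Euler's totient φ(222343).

179200

First factor: 222343 = 11 · 17 · 29 · 41.
φ(222343) = 222343 · (1 − 1/11) · (1 − 1/17) · (1 − 1/29) · (1 − 1/41)
       = 222343 · 179200/222343 = 179200.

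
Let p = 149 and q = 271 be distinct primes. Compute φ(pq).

39960

φ(149) = 149 − 1 = 148.
φ(271) = 271 − 1 = 270.
Multiply: 148 · 270 = 39960.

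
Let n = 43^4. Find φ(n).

φ(43^4) = 43^4 − 43^3 = 3418801 − 79507 = 3339294.

3339294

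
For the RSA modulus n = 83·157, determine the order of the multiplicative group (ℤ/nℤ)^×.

φ(n) = (p − 1)(q − 1) = (83−1)(157−1) = 82·156 = 12792.

12792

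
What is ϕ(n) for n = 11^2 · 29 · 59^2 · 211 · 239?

526777204800

φ(615981611641) = 615981611641 · (1 − 1/11) · (1 − 1/29) · (1 − 1/59) · (1 − 1/211) · (1 − 1/239)
       = 615981611641 · 811675200/949124209 = 526777204800.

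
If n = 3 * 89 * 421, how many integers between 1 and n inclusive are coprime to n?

φ(3) = 3 − 1 = 2.
φ(89) = 89 − 1 = 88.
φ(421) = 421 − 1 = 420.
Multiply: 2 · 88 · 420 = 73920.

73920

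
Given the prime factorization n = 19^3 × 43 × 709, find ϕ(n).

φ(209110333) = 209110333 · (1 − 1/19) · (1 − 1/43) · (1 − 1/709)
       = 209110333 · 535248/579253 = 193224528.

193224528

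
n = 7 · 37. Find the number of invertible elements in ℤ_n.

216

φ(259) = 259 · (1 − 1/7) · (1 − 1/37)
       = 259 · 216/259 = 216.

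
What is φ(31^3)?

φ(31^3) = 31^2·(31−1) = 961·30 = 28830.

28830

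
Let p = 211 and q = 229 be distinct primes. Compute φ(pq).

47880

For distinct primes, φ(pq) = (p−1)(q−1) = 210 × 228 = 47880.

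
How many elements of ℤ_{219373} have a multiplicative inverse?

Factor 219373: 219373 = 7**2 × 11**2 × 37.
φ(7^2) = 7^1·(7−1) = 7·6 = 42.
φ(11^2) = 11^2 − 11^1 = 121 − 11 = 110.
φ(37) = 37 − 1 = 36.
φ(219373) = 42 × 110 × 36 = 166320.

166320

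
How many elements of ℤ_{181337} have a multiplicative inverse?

157248

Factor 181337: 181337 = 13^2 · 29 · 37.
φ(13^2) = 13^1·(13−1) = 13·12 = 156.
φ(29) = 29 − 1 = 28.
φ(37) = 37 − 1 = 36.
Since φ is multiplicative, φ(181337) = 156 · 28 · 36 = 157248.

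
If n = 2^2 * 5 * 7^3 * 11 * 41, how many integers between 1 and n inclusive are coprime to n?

φ(2^2) = 2^1·(2−1) = 2·1 = 2.
φ(5) = 5 − 1 = 4.
φ(7^3) = 7^3 − 7^2 = 343 − 49 = 294.
φ(11) = 11 − 1 = 10.
φ(41) = 41 − 1 = 40.
φ(3093860) = 2 × 4 × 294 × 10 × 40 = 940800.

940800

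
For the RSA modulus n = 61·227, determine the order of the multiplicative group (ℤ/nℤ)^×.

13560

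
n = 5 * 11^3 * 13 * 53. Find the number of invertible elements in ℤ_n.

φ(4585295) = 4585295 · (1 − 1/5) · (1 − 1/11) · (1 − 1/13) · (1 − 1/53)
       = 4585295 · 24960/37895 = 3020160.

3020160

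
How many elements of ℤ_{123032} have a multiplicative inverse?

48672

Prime factorization: 123032 = 2^3 * 7 * 13^3.
φ(123032) = 123032 · (1 − 1/2) · (1 − 1/7) · (1 − 1/13)
       = 123032 · 72/182 = 48672.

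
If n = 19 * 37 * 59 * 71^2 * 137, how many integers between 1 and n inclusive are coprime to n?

25403777280

φ(19) = 19 − 1 = 18.
φ(37) = 37 − 1 = 36.
φ(59) = 59 − 1 = 58.
φ(71^2) = 71^2 − 71^1 = 5041 − 71 = 4970.
φ(137) = 137 − 1 = 136.
Multiply: 18 · 36 · 58 · 4970 · 136 = 25403777280.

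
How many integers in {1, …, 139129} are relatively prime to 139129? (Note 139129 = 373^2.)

φ(139129) = 139129 · (1 − 1/373)
       = 139129 · 372/373 = 138756.

138756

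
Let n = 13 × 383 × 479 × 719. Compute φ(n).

φ(13) = 13 − 1 = 12.
φ(383) = 383 − 1 = 382.
φ(479) = 479 − 1 = 478.
φ(719) = 719 − 1 = 718.
Multiply: 12 · 382 · 478 · 718 = 1573247136.

1573247136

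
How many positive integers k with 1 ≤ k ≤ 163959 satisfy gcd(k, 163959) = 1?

100800

First factor: 163959 = 3 × 31 × 41 × 43.
φ(3) = 3 − 1 = 2.
φ(31) = 31 − 1 = 30.
φ(41) = 41 − 1 = 40.
φ(43) = 43 − 1 = 42.
φ(163959) = 2 × 30 × 40 × 42 = 100800.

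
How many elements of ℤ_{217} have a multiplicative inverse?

217 = 7 · 31.
φ(217) = 217 · (1 − 1/7) · (1 − 1/31)
       = 217 · 180/217 = 180.

180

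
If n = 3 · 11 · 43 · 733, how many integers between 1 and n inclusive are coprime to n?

614880

φ(1040127) = 1040127 · (1 − 1/3) · (1 − 1/11) · (1 − 1/43) · (1 − 1/733)
       = 1040127 · 614880/1040127 = 614880.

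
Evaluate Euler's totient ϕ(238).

Factor 238: 238 = 2 * 7 * 17.
φ(2) = 2 − 1 = 1.
φ(7) = 7 − 1 = 6.
φ(17) = 17 − 1 = 16.
Multiply: 1 · 6 · 16 = 96.

96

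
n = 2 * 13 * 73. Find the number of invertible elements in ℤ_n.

φ(2) = 2 − 1 = 1.
φ(13) = 13 − 1 = 12.
φ(73) = 73 − 1 = 72.
φ(1898) = 1 × 12 × 72 = 864.

864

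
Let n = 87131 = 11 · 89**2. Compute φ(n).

φ(11) = 11 − 1 = 10.
φ(89^2) = 89^2 − 89^1 = 7921 − 89 = 7832.
Since φ is multiplicative, φ(87131) = 10 · 7832 = 78320.

78320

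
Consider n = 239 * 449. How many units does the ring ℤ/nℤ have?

106624

φ(107311) = 107311 · (1 − 1/239) · (1 − 1/449)
       = 107311 · 106624/107311 = 106624.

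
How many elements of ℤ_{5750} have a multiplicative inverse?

Prime factorization: 5750 = 2 · 5^3 · 23.
φ(2) = 2 − 1 = 1.
φ(5^3) = 5^3 − 5^2 = 125 − 25 = 100.
φ(23) = 23 − 1 = 22.
Since φ is multiplicative, φ(5750) = 1 · 100 · 22 = 2200.

2200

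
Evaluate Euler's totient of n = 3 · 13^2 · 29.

φ(3) = 3 − 1 = 2.
φ(13^2) = 13^1·(13−1) = 13·12 = 156.
φ(29) = 29 − 1 = 28.
Multiply: 2 · 156 · 28 = 8736.

8736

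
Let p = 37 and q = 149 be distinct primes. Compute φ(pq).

5328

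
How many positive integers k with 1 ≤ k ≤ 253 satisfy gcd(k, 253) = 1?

Factor 253: 253 = 11 * 23.
φ(253) = 253 · (1 − 1/11) · (1 − 1/23)
       = 253 · 220/253 = 220.

220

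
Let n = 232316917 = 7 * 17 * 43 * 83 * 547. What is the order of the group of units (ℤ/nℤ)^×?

180520704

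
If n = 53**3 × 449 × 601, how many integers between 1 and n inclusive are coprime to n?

φ(40174309573) = 40174309573 · (1 − 1/53) · (1 − 1/449) · (1 − 1/601)
       = 40174309573 · 13977600/14301997 = 39263078400.

39263078400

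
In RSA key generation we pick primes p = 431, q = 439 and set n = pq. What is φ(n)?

188340

φ(431) = 431 − 1 = 430.
φ(439) = 439 − 1 = 438.
Since φ is multiplicative, φ(189209) = 430 · 438 = 188340.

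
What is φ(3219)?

First factor: 3219 = 3 · 29 · 37.
φ(3) = 3 − 1 = 2.
φ(29) = 29 − 1 = 28.
φ(37) = 37 − 1 = 36.
Since φ is multiplicative, φ(3219) = 2 · 28 · 36 = 2016.

2016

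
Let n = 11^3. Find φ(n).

φ(1331) = 1331 · (1 − 1/11)
       = 1331 · 10/11 = 1210.

1210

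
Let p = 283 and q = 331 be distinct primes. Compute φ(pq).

φ(pq) = (p−1)(q−1) = 282 · 330 = 93060.

93060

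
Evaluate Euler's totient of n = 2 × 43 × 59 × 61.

146160

φ(2) = 2 − 1 = 1.
φ(43) = 43 − 1 = 42.
φ(59) = 59 − 1 = 58.
φ(61) = 61 − 1 = 60.
φ(309514) = 1 × 42 × 58 × 60 = 146160.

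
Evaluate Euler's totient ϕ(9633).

Prime factorization: 9633 = 3 · 13^2 · 19.
φ(3) = 3 − 1 = 2.
φ(13^2) = 13^1·(13−1) = 13·12 = 156.
φ(19) = 19 − 1 = 18.
φ(9633) = 2 × 156 × 18 = 5616.

5616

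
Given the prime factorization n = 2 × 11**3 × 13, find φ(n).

14520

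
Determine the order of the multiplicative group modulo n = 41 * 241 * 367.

3513600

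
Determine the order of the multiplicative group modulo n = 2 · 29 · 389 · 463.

φ(10446206) = 10446206 · (1 − 1/2) · (1 − 1/29) · (1 − 1/389) · (1 − 1/463)
       = 10446206 · 5019168/10446206 = 5019168.

5019168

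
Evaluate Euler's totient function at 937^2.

φ(937^2) = 937^1·(937−1) = 937·936 = 877032.

877032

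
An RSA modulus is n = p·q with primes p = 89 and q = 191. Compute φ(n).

φ(n) = (p − 1)(q − 1) = (89−1)(191−1) = 88·190 = 16720.

16720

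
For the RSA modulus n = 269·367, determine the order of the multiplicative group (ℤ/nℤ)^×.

φ(n) = (p − 1)(q − 1) = (269−1)(367−1) = 268·366 = 98088.

98088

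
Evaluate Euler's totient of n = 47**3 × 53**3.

14842553752

φ(47^3) = 47^3 − 47^2 = 103823 − 2209 = 101614.
φ(53^3) = 53^3 − 53^2 = 148877 − 2809 = 146068.
Since φ is multiplicative, φ(15456856771) = 101614 · 146068 = 14842553752.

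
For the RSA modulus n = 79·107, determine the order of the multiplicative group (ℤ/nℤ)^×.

φ(79) = 79 − 1 = 78.
φ(107) = 107 − 1 = 106.
Multiply: 78 · 106 = 8268.

8268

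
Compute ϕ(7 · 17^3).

φ(7) = 7 − 1 = 6.
φ(17^3) = 17^2·(17−1) = 289·16 = 4624.
Since φ is multiplicative, φ(34391) = 6 · 4624 = 27744.

27744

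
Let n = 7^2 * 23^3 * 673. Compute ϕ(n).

328470912

φ(7^2) = 7^1·(7−1) = 7·6 = 42.
φ(23^3) = 23^3 − 23^2 = 12167 − 529 = 11638.
φ(673) = 673 − 1 = 672.
Multiply: 42 · 11638 · 672 = 328470912.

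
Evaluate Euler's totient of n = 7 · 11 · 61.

3600

φ(7) = 7 − 1 = 6.
φ(11) = 11 − 1 = 10.
φ(61) = 61 − 1 = 60.
φ(4697) = 6 × 10 × 60 = 3600.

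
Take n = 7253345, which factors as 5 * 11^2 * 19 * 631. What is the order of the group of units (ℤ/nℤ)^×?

4989600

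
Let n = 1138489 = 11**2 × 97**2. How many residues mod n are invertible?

1024320

φ(1138489) = 1138489 · (1 − 1/11) · (1 − 1/97)
       = 1138489 · 960/1067 = 1024320.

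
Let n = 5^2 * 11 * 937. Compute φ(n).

187200

φ(257675) = 257675 · (1 − 1/5) · (1 − 1/11) · (1 − 1/937)
       = 257675 · 37440/51535 = 187200.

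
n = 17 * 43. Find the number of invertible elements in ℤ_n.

672

φ(17) = 17 − 1 = 16.
φ(43) = 43 − 1 = 42.
φ(731) = 16 × 42 = 672.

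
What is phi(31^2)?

φ(961) = 961 · (1 − 1/31)
       = 961 · 30/31 = 930.

930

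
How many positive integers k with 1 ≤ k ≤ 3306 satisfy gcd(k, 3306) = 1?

Factor 3306: 3306 = 2 · 3 · 19 · 29.
φ(2) = 2 − 1 = 1.
φ(3) = 3 − 1 = 2.
φ(19) = 19 − 1 = 18.
φ(29) = 29 − 1 = 28.
Since φ is multiplicative, φ(3306) = 1 · 2 · 18 · 28 = 1008.

1008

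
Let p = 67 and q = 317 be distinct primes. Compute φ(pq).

20856

φ(21239) = 21239 · (1 − 1/67) · (1 − 1/317)
       = 21239 · 20856/21239 = 20856.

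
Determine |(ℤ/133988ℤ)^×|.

Prime factorization: 133988 = 2^2 · 19 · 41 · 43.
φ(2^2) = 2^2 − 2^1 = 4 − 2 = 2.
φ(19) = 19 − 1 = 18.
φ(41) = 41 − 1 = 40.
φ(43) = 43 − 1 = 42.
φ(133988) = 2 × 18 × 40 × 42 = 60480.

60480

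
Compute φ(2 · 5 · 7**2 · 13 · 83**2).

13720896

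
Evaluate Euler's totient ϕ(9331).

First factor: 9331 = 7 × 31 × 43.
φ(9331) = 9331 · (1 − 1/7) · (1 − 1/31) · (1 − 1/43)
       = 9331 · 7560/9331 = 7560.

7560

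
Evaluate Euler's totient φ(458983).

338688

First factor: 458983 = 7^2 × 17 × 19 × 29.
φ(458983) = 458983 · (1 − 1/7) · (1 − 1/17) · (1 − 1/19) · (1 − 1/29)
       = 458983 · 48384/65569 = 338688.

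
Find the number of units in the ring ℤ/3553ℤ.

2880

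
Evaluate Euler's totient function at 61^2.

3660

φ(3721) = 3721 · (1 − 1/61)
       = 3721 · 60/61 = 3660.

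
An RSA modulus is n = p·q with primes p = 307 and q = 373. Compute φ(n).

113832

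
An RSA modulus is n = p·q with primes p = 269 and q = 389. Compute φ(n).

103984

φ(269) = 269 − 1 = 268.
φ(389) = 389 − 1 = 388.
Multiply: 268 · 388 = 103984.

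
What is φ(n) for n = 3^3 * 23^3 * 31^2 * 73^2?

φ(3^3) = 3^2·(3−1) = 9·2 = 18.
φ(23^3) = 23^3 − 23^2 = 12167 − 529 = 11638.
φ(31^2) = 31^1·(31−1) = 31·30 = 930.
φ(73^2) = 73^2 − 73^1 = 5329 − 73 = 5256.
Multiply: 18 · 11638 · 930 · 5256 = 1023974550720.

1023974550720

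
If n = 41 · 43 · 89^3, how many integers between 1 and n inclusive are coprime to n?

1171040640

φ(41) = 41 − 1 = 40.
φ(43) = 43 − 1 = 42.
φ(89^3) = 89^3 − 89^2 = 704969 − 7921 = 697048.
Since φ is multiplicative, φ(1242860347) = 40 · 42 · 697048 = 1171040640.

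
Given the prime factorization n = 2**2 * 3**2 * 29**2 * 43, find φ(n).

409248

φ(2^2) = 2^2 − 2^1 = 4 − 2 = 2.
φ(3^2) = 3^2 − 3^1 = 9 − 3 = 6.
φ(29^2) = 29^1·(29−1) = 29·28 = 812.
φ(43) = 43 − 1 = 42.
Multiply: 2 · 6 · 812 · 42 = 409248.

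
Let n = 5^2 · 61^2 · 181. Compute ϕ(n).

13176000

φ(5^2) = 5^2 − 5^1 = 25 − 5 = 20.
φ(61^2) = 61^1·(61−1) = 61·60 = 3660.
φ(181) = 181 − 1 = 180.
Multiply: 20 · 3660 · 180 = 13176000.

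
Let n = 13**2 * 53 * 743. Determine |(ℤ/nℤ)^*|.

6019104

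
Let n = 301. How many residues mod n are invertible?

Prime factorization: 301 = 7 · 43.
φ(7) = 7 − 1 = 6.
φ(43) = 43 − 1 = 42.
φ(301) = 6 × 42 = 252.

252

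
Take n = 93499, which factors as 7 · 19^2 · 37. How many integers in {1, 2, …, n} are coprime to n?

73872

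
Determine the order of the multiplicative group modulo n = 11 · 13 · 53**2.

330720

φ(11) = 11 − 1 = 10.
φ(13) = 13 − 1 = 12.
φ(53^2) = 53^1·(53−1) = 53·52 = 2756.
φ(401687) = 10 × 12 × 2756 = 330720.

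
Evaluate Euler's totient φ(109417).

82320

109417 = 7**3 * 11 * 29.
φ(109417) = 109417 · (1 − 1/7) · (1 − 1/11) · (1 − 1/29)
       = 109417 · 1680/2233 = 82320.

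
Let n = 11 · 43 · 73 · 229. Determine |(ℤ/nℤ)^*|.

6894720

φ(7907141) = 7907141 · (1 − 1/11) · (1 − 1/43) · (1 − 1/73) · (1 − 1/229)
       = 7907141 · 6894720/7907141 = 6894720.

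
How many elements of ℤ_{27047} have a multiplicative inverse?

Factor 27047: 27047 = 17 × 37 × 43.
φ(17) = 17 − 1 = 16.
φ(37) = 37 − 1 = 36.
φ(43) = 43 − 1 = 42.
Since φ is multiplicative, φ(27047) = 16 · 36 · 42 = 24192.

24192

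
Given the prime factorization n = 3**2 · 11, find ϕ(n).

φ(3^2) = 3^1·(3−1) = 3·2 = 6.
φ(11) = 11 − 1 = 10.
Since φ is multiplicative, φ(99) = 6 · 10 = 60.

60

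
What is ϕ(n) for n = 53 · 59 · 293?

φ(916211) = 916211 · (1 − 1/53) · (1 − 1/59) · (1 − 1/293)
       = 916211 · 880672/916211 = 880672.

880672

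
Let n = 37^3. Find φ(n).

49284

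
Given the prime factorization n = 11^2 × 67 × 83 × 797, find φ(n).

473874720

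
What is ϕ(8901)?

Prime factorization: 8901 = 3^2 × 23 × 43.
φ(8901) = 8901 · (1 − 1/3) · (1 − 1/23) · (1 − 1/43)
       = 8901 · 1848/2967 = 5544.

5544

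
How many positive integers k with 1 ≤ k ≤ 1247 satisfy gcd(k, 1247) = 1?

1247 = 29 × 43.
φ(1247) = 1247 · (1 − 1/29) · (1 − 1/43)
       = 1247 · 1176/1247 = 1176.

1176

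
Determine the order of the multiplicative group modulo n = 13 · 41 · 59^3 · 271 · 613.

16013580249600

φ(13) = 13 − 1 = 12.
φ(41) = 41 − 1 = 40.
φ(59^3) = 59^3 − 59^2 = 205379 − 3481 = 201898.
φ(271) = 271 − 1 = 270.
φ(613) = 613 − 1 = 612.
Multiply: 12 · 40 · 201898 · 270 · 612 = 16013580249600.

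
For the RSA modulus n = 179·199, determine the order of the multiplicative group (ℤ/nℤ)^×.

35244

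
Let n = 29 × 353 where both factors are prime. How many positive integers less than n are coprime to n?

φ(n) = (p − 1)(q − 1) = (29−1)(353−1) = 28·352 = 9856.

9856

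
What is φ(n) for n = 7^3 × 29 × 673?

5531904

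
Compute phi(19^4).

φ(19^4) = 19^3·(19−1) = 6859·18 = 123462.

123462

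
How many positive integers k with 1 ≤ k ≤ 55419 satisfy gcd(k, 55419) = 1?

First factor: 55419 = 3 × 7^2 × 13 × 29.
φ(55419) = 55419 · (1 − 1/3) · (1 − 1/7) · (1 − 1/13) · (1 − 1/29)
       = 55419 · 4032/7917 = 28224.

28224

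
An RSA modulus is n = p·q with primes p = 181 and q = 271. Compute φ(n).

48600

φ(pq) = (p−1)(q−1) = 180 · 270 = 48600.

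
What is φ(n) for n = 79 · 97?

φ(79) = 79 − 1 = 78.
φ(97) = 97 − 1 = 96.
φ(7663) = 78 × 96 = 7488.

7488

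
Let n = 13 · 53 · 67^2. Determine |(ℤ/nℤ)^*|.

2759328

φ(3092921) = 3092921 · (1 − 1/13) · (1 − 1/53) · (1 − 1/67)
       = 3092921 · 41184/46163 = 2759328.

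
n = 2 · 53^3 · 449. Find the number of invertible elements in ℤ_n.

65438464

φ(2) = 2 − 1 = 1.
φ(53^3) = 53^3 − 53^2 = 148877 − 2809 = 146068.
φ(449) = 449 − 1 = 448.
Since φ is multiplicative, φ(133691546) = 1 · 146068 · 448 = 65438464.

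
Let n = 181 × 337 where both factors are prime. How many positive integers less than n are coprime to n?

For distinct primes, φ(pq) = (p−1)(q−1) = 180 × 336 = 60480.

60480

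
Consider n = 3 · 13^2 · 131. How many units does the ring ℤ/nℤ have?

φ(66417) = 66417 · (1 − 1/3) · (1 − 1/13) · (1 − 1/131)
       = 66417 · 3120/5109 = 40560.

40560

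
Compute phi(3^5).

φ(243) = 243 · (1 − 1/3)
       = 243 · 2/3 = 162.

162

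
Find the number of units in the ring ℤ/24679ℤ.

Factor 24679: 24679 = 23 × 29 × 37.
φ(24679) = 24679 · (1 − 1/23) · (1 − 1/29) · (1 − 1/37)
       = 24679 · 22176/24679 = 22176.

22176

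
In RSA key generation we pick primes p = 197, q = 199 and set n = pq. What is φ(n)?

38808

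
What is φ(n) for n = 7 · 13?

72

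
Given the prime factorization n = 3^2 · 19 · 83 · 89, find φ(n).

φ(3^2) = 3^2 − 3^1 = 9 − 3 = 6.
φ(19) = 19 − 1 = 18.
φ(83) = 83 − 1 = 82.
φ(89) = 89 − 1 = 88.
φ(1263177) = 6 × 18 × 82 × 88 = 779328.

779328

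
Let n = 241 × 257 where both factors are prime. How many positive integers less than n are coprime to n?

φ(n) = (p − 1)(q − 1) = (241−1)(257−1) = 240·256 = 61440.

61440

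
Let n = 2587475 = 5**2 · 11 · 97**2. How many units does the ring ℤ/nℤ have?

1862400

φ(2587475) = 2587475 · (1 − 1/5) · (1 − 1/11) · (1 − 1/97)
       = 2587475 · 3840/5335 = 1862400.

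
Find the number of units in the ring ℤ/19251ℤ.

First factor: 19251 = 3**3 × 23 × 31.
φ(3^3) = 3^2·(3−1) = 9·2 = 18.
φ(23) = 23 − 1 = 22.
φ(31) = 31 − 1 = 30.
Since φ is multiplicative, φ(19251) = 18 · 22 · 30 = 11880.

11880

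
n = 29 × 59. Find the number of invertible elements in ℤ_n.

φ(29) = 29 − 1 = 28.
φ(59) = 59 − 1 = 58.
φ(1711) = 28 × 58 = 1624.

1624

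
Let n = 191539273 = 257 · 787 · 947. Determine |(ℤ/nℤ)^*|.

φ(191539273) = 191539273 · (1 − 1/257) · (1 − 1/787) · (1 − 1/947)
       = 191539273 · 190350336/191539273 = 190350336.

190350336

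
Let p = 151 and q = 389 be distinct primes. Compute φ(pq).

φ(pq) = (p−1)(q−1) = 150 · 388 = 58200.

58200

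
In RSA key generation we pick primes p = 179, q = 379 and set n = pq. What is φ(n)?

67284

φ(pq) = (p−1)(q−1) = 178 · 378 = 67284.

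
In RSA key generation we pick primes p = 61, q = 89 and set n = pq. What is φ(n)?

For distinct primes, φ(pq) = (p−1)(q−1) = 60 × 88 = 5280.

5280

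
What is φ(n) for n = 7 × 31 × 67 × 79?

φ(7) = 7 − 1 = 6.
φ(31) = 31 − 1 = 30.
φ(67) = 67 − 1 = 66.
φ(79) = 79 − 1 = 78.
Since φ is multiplicative, φ(1148581) = 6 · 30 · 66 · 78 = 926640.

926640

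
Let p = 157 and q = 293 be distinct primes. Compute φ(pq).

45552

φ(n) = (p − 1)(q − 1) = (157−1)(293−1) = 156·292 = 45552.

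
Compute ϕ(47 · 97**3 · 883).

φ(37876842173) = 37876842173 · (1 − 1/47) · (1 − 1/97) · (1 − 1/883)
       = 37876842173 · 3894912/4025597 = 36647227008.

36647227008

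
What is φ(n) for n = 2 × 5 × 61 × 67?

15840

φ(2) = 2 − 1 = 1.
φ(5) = 5 − 1 = 4.
φ(61) = 61 − 1 = 60.
φ(67) = 67 − 1 = 66.
φ(40870) = 1 × 4 × 60 × 66 = 15840.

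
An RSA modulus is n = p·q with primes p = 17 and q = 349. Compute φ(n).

φ(17) = 17 − 1 = 16.
φ(349) = 349 − 1 = 348.
φ(5933) = 16 × 348 = 5568.

5568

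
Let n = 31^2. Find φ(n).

930

φ(961) = 961 · (1 − 1/31)
       = 961 · 30/31 = 930.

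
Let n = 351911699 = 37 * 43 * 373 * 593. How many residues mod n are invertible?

φ(351911699) = 351911699 · (1 − 1/37) · (1 − 1/43) · (1 − 1/373) · (1 − 1/593)
       = 351911699 · 332978688/351911699 = 332978688.

332978688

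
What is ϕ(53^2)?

φ(2809) = 2809 · (1 − 1/53)
       = 2809 · 52/53 = 2756.

2756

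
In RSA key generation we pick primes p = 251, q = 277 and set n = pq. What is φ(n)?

φ(69527) = 69527 · (1 − 1/251) · (1 − 1/277)
       = 69527 · 69000/69527 = 69000.

69000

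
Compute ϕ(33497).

30240

33497 = 19 · 41 · 43.
φ(19) = 19 − 1 = 18.
φ(41) = 41 − 1 = 40.
φ(43) = 43 − 1 = 42.
φ(33497) = 18 × 40 × 42 = 30240.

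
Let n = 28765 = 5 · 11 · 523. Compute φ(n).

20880

φ(5) = 5 − 1 = 4.
φ(11) = 11 − 1 = 10.
φ(523) = 523 − 1 = 522.
Multiply: 4 · 10 · 522 = 20880.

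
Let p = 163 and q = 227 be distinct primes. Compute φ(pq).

φ(37001) = 37001 · (1 − 1/163) · (1 − 1/227)
       = 37001 · 36612/37001 = 36612.

36612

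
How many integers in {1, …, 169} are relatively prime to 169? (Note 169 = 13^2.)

φ(169) = 169 · (1 − 1/13)
       = 169 · 12/13 = 156.

156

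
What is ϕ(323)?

288

First factor: 323 = 17 × 19.
φ(323) = 323 · (1 − 1/17) · (1 − 1/19)
       = 323 · 288/323 = 288.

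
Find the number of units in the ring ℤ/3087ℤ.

Factor 3087: 3087 = 3**2 × 7**3.
φ(3^2) = 3^1·(3−1) = 3·2 = 6.
φ(7^3) = 7^2·(7−1) = 49·6 = 294.
Multiply: 6 · 294 = 1764.

1764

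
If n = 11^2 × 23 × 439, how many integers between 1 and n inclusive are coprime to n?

1059960

φ(1221737) = 1221737 · (1 − 1/11) · (1 − 1/23) · (1 − 1/439)
       = 1221737 · 96360/111067 = 1059960.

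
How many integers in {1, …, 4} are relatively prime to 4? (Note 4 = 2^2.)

φ(4) = 4 · (1 − 1/2)
       = 4 · 1/2 = 2.

2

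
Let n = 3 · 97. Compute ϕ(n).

φ(291) = 291 · (1 − 1/3) · (1 − 1/97)
       = 291 · 192/291 = 192.

192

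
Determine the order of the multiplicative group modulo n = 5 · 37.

φ(185) = 185 · (1 − 1/5) · (1 − 1/37)
       = 185 · 144/185 = 144.

144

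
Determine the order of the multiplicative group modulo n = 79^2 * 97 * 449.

φ(271814273) = 271814273 · (1 − 1/79) · (1 − 1/97) · (1 − 1/449)
       = 271814273 · 3354624/3440687 = 265015296.

265015296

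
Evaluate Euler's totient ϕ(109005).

109005 = 3 · 5 · 13**2 · 43.
φ(3) = 3 − 1 = 2.
φ(5) = 5 − 1 = 4.
φ(13^2) = 13^2 − 13^1 = 169 − 13 = 156.
φ(43) = 43 − 1 = 42.
φ(109005) = 2 × 4 × 156 × 42 = 52416.

52416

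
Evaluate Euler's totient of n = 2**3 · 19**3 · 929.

φ(50976088) = 50976088 · (1 − 1/2) · (1 − 1/19) · (1 − 1/929)
       = 50976088 · 16704/35302 = 24120576.

24120576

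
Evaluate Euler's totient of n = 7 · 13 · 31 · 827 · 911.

1623585600

φ(7) = 7 − 1 = 6.
φ(13) = 13 − 1 = 12.
φ(31) = 31 − 1 = 30.
φ(827) = 827 − 1 = 826.
φ(911) = 911 − 1 = 910.
Since φ is multiplicative, φ(2125332937) = 6 · 12 · 30 · 826 · 910 = 1623585600.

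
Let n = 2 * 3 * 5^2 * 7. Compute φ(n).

φ(1050) = 1050 · (1 − 1/2) · (1 − 1/3) · (1 − 1/5) · (1 − 1/7)
       = 1050 · 48/210 = 240.

240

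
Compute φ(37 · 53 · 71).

131040

φ(37) = 37 − 1 = 36.
φ(53) = 53 − 1 = 52.
φ(71) = 71 − 1 = 70.
φ(139231) = 36 × 52 × 70 = 131040.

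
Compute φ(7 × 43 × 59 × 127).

1841616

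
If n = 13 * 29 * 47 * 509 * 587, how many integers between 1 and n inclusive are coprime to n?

φ(13) = 13 − 1 = 12.
φ(29) = 29 − 1 = 28.
φ(47) = 47 − 1 = 46.
φ(509) = 509 − 1 = 508.
φ(587) = 587 − 1 = 586.
φ(5294135977) = 12 × 28 × 46 × 508 × 586 = 4601065728.

4601065728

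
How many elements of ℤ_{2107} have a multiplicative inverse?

1764

2107 = 7^2 · 43.
φ(2107) = 2107 · (1 − 1/7) · (1 − 1/43)
       = 2107 · 252/301 = 1764.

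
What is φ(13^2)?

φ(169) = 169 · (1 − 1/13)
       = 169 · 12/13 = 156.

156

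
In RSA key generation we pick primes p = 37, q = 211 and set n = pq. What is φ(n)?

7560

φ(pq) = (p−1)(q−1) = 36 · 210 = 7560.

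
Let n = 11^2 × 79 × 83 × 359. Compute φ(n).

φ(11^2) = 11^2 − 11^1 = 121 − 11 = 110.
φ(79) = 79 − 1 = 78.
φ(83) = 83 − 1 = 82.
φ(359) = 359 − 1 = 358.
φ(284829523) = 110 × 78 × 82 × 358 = 251874480.

251874480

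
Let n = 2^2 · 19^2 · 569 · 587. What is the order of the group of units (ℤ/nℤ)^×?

φ(482300332) = 482300332 · (1 − 1/2) · (1 − 1/19) · (1 − 1/569) · (1 − 1/587)
       = 482300332 · 5991264/12692114 = 227668032.

227668032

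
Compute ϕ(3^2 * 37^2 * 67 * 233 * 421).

51396871680

φ(80976458151) = 80976458151 · (1 − 1/3) · (1 − 1/37) · (1 − 1/67) · (1 − 1/233) · (1 − 1/421)
       = 80976458151 · 463034880/729517641 = 51396871680.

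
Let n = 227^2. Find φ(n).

φ(51529) = 51529 · (1 − 1/227)
       = 51529 · 226/227 = 51302.

51302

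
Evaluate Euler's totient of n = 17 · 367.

φ(6239) = 6239 · (1 − 1/17) · (1 − 1/367)
       = 6239 · 5856/6239 = 5856.

5856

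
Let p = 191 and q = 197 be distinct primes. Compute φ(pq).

φ(pq) = (p−1)(q−1) = 190 · 196 = 37240.

37240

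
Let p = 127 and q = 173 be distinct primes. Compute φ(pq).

φ(pq) = (p−1)(q−1) = 126 · 172 = 21672.

21672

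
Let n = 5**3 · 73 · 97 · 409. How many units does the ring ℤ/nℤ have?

φ(5^3) = 5^2·(5−1) = 25·4 = 100.
φ(73) = 73 − 1 = 72.
φ(97) = 97 − 1 = 96.
φ(409) = 409 − 1 = 408.
Since φ is multiplicative, φ(362016125) = 100 · 72 · 96 · 408 = 282009600.

282009600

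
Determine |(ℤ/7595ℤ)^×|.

5040

First factor: 7595 = 5 * 7^2 * 31.
φ(7595) = 7595 · (1 − 1/5) · (1 − 1/7) · (1 − 1/31)
       = 7595 · 720/1085 = 5040.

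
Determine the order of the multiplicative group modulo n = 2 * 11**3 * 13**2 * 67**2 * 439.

365597163360

φ(2) = 2 − 1 = 1.
φ(11^3) = 11^2·(11−1) = 121·10 = 1210.
φ(13^2) = 13^1·(13−1) = 13·12 = 156.
φ(67^2) = 67^1·(67−1) = 67·66 = 4422.
φ(439) = 439 − 1 = 438.
φ(886561528138) = 1 × 1210 × 156 × 4422 × 438 = 365597163360.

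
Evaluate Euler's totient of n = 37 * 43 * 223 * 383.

φ(37) = 37 − 1 = 36.
φ(43) = 43 − 1 = 42.
φ(223) = 223 − 1 = 222.
φ(383) = 383 − 1 = 382.
Multiply: 36 · 42 · 222 · 382 = 128223648.

128223648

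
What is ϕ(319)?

Factor 319: 319 = 11 * 29.
φ(11) = 11 − 1 = 10.
φ(29) = 29 − 1 = 28.
Multiply: 10 · 28 = 280.

280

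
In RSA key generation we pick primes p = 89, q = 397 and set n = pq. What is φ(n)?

φ(35333) = 35333 · (1 − 1/89) · (1 − 1/397)
       = 35333 · 34848/35333 = 34848.

34848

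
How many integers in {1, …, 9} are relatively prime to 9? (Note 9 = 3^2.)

φ(9) = 9 · (1 − 1/3)
       = 9 · 2/3 = 6.

6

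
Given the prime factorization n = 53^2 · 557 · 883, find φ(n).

φ(1381553279) = 1381553279 · (1 − 1/53) · (1 − 1/557) · (1 − 1/883)
       = 1381553279 · 25500384/26067043 = 1351520352.

1351520352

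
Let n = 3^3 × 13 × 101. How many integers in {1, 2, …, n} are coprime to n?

21600

φ(35451) = 35451 · (1 − 1/3) · (1 − 1/13) · (1 − 1/101)
       = 35451 · 2400/3939 = 21600.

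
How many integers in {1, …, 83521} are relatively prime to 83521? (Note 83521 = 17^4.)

78608

φ(83521) = 83521 · (1 − 1/17)
       = 83521 · 16/17 = 78608.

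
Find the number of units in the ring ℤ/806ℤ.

360

806 = 2 · 13 · 31.
φ(2) = 2 − 1 = 1.
φ(13) = 13 − 1 = 12.
φ(31) = 31 − 1 = 30.
Multiply: 1 · 12 · 30 = 360.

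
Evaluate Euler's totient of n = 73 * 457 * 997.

32700672

φ(33260917) = 33260917 · (1 − 1/73) · (1 − 1/457) · (1 − 1/997)
       = 33260917 · 32700672/33260917 = 32700672.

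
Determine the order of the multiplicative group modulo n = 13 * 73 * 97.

82944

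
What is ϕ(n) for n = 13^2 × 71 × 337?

3669120

φ(13^2) = 13^2 − 13^1 = 169 − 13 = 156.
φ(71) = 71 − 1 = 70.
φ(337) = 337 − 1 = 336.
Since φ is multiplicative, φ(4043663) = 156 · 70 · 336 = 3669120.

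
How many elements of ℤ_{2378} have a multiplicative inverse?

1120

Prime factorization: 2378 = 2 * 29 * 41.
φ(2) = 2 − 1 = 1.
φ(29) = 29 − 1 = 28.
φ(41) = 41 − 1 = 40.
Multiply: 1 · 28 · 40 = 1120.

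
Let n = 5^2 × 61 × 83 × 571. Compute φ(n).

56088000

φ(5^2) = 5^1·(5−1) = 5·4 = 20.
φ(61) = 61 − 1 = 60.
φ(83) = 83 − 1 = 82.
φ(571) = 571 − 1 = 570.
Multiply: 20 · 60 · 82 · 570 = 56088000.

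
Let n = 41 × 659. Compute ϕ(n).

26320

φ(41) = 41 − 1 = 40.
φ(659) = 659 − 1 = 658.
Multiply: 40 · 658 = 26320.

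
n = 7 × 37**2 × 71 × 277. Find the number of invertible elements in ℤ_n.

φ(188468861) = 188468861 · (1 − 1/7) · (1 − 1/37) · (1 − 1/71) · (1 − 1/277)
       = 188468861 · 4173120/5093753 = 154405440.

154405440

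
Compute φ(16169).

14256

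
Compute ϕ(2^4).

8

φ(16) = 16 · (1 − 1/2)
       = 16 · 1/2 = 8.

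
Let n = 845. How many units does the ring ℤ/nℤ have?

845 = 5 × 13^2.
φ(845) = 845 · (1 − 1/5) · (1 − 1/13)
       = 845 · 48/65 = 624.

624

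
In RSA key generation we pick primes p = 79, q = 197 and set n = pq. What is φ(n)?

15288

For distinct primes, φ(pq) = (p−1)(q−1) = 78 × 196 = 15288.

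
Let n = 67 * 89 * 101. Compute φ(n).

580800

φ(67) = 67 − 1 = 66.
φ(89) = 89 − 1 = 88.
φ(101) = 101 − 1 = 100.
Since φ is multiplicative, φ(602263) = 66 · 88 · 100 = 580800.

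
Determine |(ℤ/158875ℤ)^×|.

120000

158875 = 5^3 * 31 * 41.
φ(158875) = 158875 · (1 − 1/5) · (1 − 1/31) · (1 − 1/41)
       = 158875 · 4800/6355 = 120000.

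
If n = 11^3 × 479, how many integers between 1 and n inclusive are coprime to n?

578380

φ(11^3) = 11^2·(11−1) = 121·10 = 1210.
φ(479) = 479 − 1 = 478.
φ(637549) = 1210 × 478 = 578380.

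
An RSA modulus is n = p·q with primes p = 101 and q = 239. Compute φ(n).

φ(24139) = 24139 · (1 − 1/101) · (1 − 1/239)
       = 24139 · 23800/24139 = 23800.

23800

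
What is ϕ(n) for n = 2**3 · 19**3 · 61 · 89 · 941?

129003494400

φ(280323982808) = 280323982808 · (1 − 1/2) · (1 − 1/19) · (1 − 1/61) · (1 − 1/89) · (1 − 1/941)
       = 280323982808 · 89337600/194130182 = 129003494400.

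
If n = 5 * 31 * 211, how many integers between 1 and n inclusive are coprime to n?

25200

φ(5) = 5 − 1 = 4.
φ(31) = 31 − 1 = 30.
φ(211) = 211 − 1 = 210.
Since φ is multiplicative, φ(32705) = 4 · 30 · 210 = 25200.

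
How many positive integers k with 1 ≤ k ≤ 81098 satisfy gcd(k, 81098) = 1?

36960

Factor 81098: 81098 = 2 · 23 · 41 · 43.
φ(81098) = 81098 · (1 − 1/2) · (1 − 1/23) · (1 − 1/41) · (1 − 1/43)
       = 81098 · 36960/81098 = 36960.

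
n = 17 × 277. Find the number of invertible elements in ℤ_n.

φ(4709) = 4709 · (1 − 1/17) · (1 − 1/277)
       = 4709 · 4416/4709 = 4416.

4416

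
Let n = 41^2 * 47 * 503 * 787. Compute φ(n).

29766511680

φ(41^2) = 41^1·(41−1) = 41·40 = 1640.
φ(47) = 47 − 1 = 46.
φ(503) = 503 − 1 = 502.
φ(787) = 787 − 1 = 786.
Multiply: 1640 · 46 · 502 · 786 = 29766511680.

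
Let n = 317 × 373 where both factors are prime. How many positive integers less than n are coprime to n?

φ(pq) = (p−1)(q−1) = 316 · 372 = 117552.

117552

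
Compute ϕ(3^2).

φ(9) = 9 · (1 − 1/3)
       = 9 · 2/3 = 6.

6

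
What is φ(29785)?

19008

Prime factorization: 29785 = 5 · 7 · 23 · 37.
φ(5) = 5 − 1 = 4.
φ(7) = 7 − 1 = 6.
φ(23) = 23 − 1 = 22.
φ(37) = 37 − 1 = 36.
Since φ is multiplicative, φ(29785) = 4 · 6 · 22 · 36 = 19008.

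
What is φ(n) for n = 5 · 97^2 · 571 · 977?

20721807360

φ(26244853015) = 26244853015 · (1 − 1/5) · (1 − 1/97) · (1 − 1/571) · (1 − 1/977)
       = 26244853015 · 213626880/270565495 = 20721807360.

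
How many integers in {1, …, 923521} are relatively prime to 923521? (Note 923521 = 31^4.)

φ(31^4) = 31^4 − 31^3 = 923521 − 29791 = 893730.

893730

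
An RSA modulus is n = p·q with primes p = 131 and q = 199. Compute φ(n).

25740

φ(131) = 131 − 1 = 130.
φ(199) = 199 − 1 = 198.
Since φ is multiplicative, φ(26069) = 130 · 198 = 25740.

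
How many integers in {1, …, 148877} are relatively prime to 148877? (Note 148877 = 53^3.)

146068

φ(148877) = 148877 · (1 − 1/53)
       = 148877 · 52/53 = 146068.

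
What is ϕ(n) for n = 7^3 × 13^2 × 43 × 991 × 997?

φ(2462737327687) = 2462737327687 · (1 − 1/7) · (1 − 1/13) · (1 − 1/43) · (1 − 1/991) · (1 − 1/997)
       = 2462737327687 · 2981784960/3866149651 = 1899397019520.

1899397019520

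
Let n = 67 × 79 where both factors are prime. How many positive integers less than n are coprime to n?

φ(pq) = (p−1)(q−1) = 66 · 78 = 5148.

5148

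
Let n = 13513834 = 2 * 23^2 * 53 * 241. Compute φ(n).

φ(2) = 2 − 1 = 1.
φ(23^2) = 23^2 − 23^1 = 529 − 23 = 506.
φ(53) = 53 − 1 = 52.
φ(241) = 241 − 1 = 240.
Since φ is multiplicative, φ(13513834) = 1 · 506 · 52 · 240 = 6314880.

6314880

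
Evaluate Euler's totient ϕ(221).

192

First factor: 221 = 13 * 17.
φ(13) = 13 − 1 = 12.
φ(17) = 17 − 1 = 16.
Since φ is multiplicative, φ(221) = 12 · 16 = 192.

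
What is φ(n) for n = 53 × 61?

3120

φ(53) = 53 − 1 = 52.
φ(61) = 61 − 1 = 60.
Multiply: 52 · 60 = 3120.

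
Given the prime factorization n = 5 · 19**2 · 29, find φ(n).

φ(5) = 5 − 1 = 4.
φ(19^2) = 19^1·(19−1) = 19·18 = 342.
φ(29) = 29 − 1 = 28.
φ(52345) = 4 × 342 × 28 = 38304.

38304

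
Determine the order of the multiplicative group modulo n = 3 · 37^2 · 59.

φ(242313) = 242313 · (1 − 1/3) · (1 − 1/37) · (1 − 1/59)
       = 242313 · 4176/6549 = 154512.

154512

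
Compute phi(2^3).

4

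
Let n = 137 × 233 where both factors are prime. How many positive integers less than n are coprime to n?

31552

φ(31921) = 31921 · (1 − 1/137) · (1 − 1/233)
       = 31921 · 31552/31921 = 31552.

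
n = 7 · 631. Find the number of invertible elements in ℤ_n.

φ(4417) = 4417 · (1 − 1/7) · (1 − 1/631)
       = 4417 · 3780/4417 = 3780.

3780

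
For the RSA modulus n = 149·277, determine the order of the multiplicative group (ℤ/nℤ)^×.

φ(pq) = (p−1)(q−1) = 148 · 276 = 40848.

40848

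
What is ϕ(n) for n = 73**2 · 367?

1923696

φ(73^2) = 73^1·(73−1) = 73·72 = 5256.
φ(367) = 367 − 1 = 366.
φ(1955743) = 5256 × 366 = 1923696.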